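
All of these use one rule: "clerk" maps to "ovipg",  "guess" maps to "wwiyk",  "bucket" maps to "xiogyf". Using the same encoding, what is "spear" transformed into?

veitw

The output letters match the input read backwards, each shifted +4: clerk reversed is krelc. The word is reversed, then every letter is shifted forward by 4.
For spear: reverse → raeps; then shift: r+4=v, a+4=e, e+4=i, p+4=t, s+4=w.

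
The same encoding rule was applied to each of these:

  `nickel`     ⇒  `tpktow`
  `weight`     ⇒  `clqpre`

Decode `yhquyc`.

sailor

In nickel: n→t is +6, i→p is +7, c→k is +8, k→t is +9 — the shift increases by 1 each position. Letter i (0-indexed) is shifted by i+6, so successive shifts are 6, 7, 8, ….
Undoing it on yhquyc: y−6=s, h−7=a, q−8=i, u−9=l, y−10=o, c−11=r.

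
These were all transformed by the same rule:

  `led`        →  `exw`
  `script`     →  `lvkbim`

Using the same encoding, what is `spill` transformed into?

Compare letters: l→e is +19, e→x is +19, d→w is +19 — a constant shift. Each letter is shifted forward by 19 in the alphabet (a Caesar shift of +19).
Applying it to spill: s+19=l, p+19=i, i+19=b, l+19=e, l+19=e.

libee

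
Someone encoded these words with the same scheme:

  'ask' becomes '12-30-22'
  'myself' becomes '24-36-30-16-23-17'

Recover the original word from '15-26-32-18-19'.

dough

a is letter #1 and maps to 12: an offset of 11. Each letter is replaced by its alphabet position (a=1..z=26) + 11.
Decoding 15-26-32-18-19: 15→(15−11)÷1=4=d, 26→(26−11)÷1=15=o, 32→(32−11)÷1=21=u, 18→(18−11)÷1=7=g, 19→(19−11)÷1=8=h.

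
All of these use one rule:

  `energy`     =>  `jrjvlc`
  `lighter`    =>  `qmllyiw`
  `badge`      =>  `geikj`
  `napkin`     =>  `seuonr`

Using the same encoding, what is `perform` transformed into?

uiwjtvr

Shifts by position in energy: pos 0: e→j (+5), pos 1: n→r (+4), pos 2: e→j (+5), pos 3: r→v (+4) — repeating every 2. A repeating key of period 2 is used — shifts +5, +4 over and over.
For perform: p+5=u, e+4=i, r+5=w, f+4=j, o+5=t, r+4=v, m+5=r.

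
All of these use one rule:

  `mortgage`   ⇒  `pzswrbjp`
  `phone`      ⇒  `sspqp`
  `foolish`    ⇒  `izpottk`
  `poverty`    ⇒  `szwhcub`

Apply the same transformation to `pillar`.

stmols

Shifts by position in mortgage: pos 0: m→p (+3), pos 1: o→z (+11), pos 2: r→s (+1), pos 3: t→w (+3), pos 4: g→r (+11), pos 5: a→b (+1) — repeating every 3. It's a Vigenère-style cipher with numeric key [3,11,1]: position i shifts by key[i mod 3].
Applying it to pillar: p+3=s, i+11=t, l+1=m, l+3=o, a+11=l, r+1=s.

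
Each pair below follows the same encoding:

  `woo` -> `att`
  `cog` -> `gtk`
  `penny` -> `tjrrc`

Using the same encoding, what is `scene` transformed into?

The shift depends on letter class: consonant w→a is +4, but vowel o→t is +5. The rule splits by letter class: vowels +5, consonants +4.
Applying it to scene: s(cons)+4=w, c(cons)+4=g, e(vowel)+5=j, n(cons)+4=r, e(vowel)+5=j.

wgjrj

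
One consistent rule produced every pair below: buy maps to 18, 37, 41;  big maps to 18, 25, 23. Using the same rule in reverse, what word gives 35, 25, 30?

sin

Letters become their 1-based position plus 16 (so a→17, b→18, …).
Reversing it on 35, 25, 30: 35→(35−16)÷1=19=s, 25→(25−16)÷1=9=i, 30→(30−16)÷1=14=n.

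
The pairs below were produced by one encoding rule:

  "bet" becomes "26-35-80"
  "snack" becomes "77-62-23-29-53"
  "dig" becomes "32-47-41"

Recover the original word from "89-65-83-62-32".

wound

Each letter becomes 3×(its alphabet position, a=1..z=26) + 20.
Reversing it on 89-65-83-62-32: 89→(89−20)÷3=23=w, 65→(65−20)÷3=15=o, 83→(83−20)÷3=21=u, 62→(62−20)÷3=14=n, 32→(32−20)÷3=4=d.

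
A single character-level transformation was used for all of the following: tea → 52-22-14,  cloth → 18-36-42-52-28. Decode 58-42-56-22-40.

t(#20)→52 and e(#5)→22: differences scale by 2, so n = 2·pos + 12. Each letter becomes 2×(its alphabet position, a=1..z=26) + 12.
Decoding 58-42-56-22-40: 58→(58−12)÷2=23=w, 42→(42−12)÷2=15=o, 56→(56−12)÷2=22=v, 22→(22−12)÷2=5=e, 40→(40−12)÷2=14=n.

woven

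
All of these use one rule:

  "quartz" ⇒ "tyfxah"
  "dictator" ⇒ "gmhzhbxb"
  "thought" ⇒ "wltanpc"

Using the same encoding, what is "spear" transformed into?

vtjgy

In quartz: q→t is +3, u→y is +4, a→f is +5, r→x is +6 — the shift increases by 1 each position. Letter i (0-indexed) is shifted by i+3, so successive shifts are 3, 4, 5, ….
For spear: s+3=v, p+4=t, e+5=j, a+6=g, r+7=y.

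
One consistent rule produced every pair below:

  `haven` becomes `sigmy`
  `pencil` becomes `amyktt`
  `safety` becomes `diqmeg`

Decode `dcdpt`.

sushi

Shifts by position in haven: pos 0: h→s (+11), pos 1: a→i (+8), pos 2: v→g (+11), pos 3: e→m (+8) — repeating every 2. It's a Vigenère-style cipher with numeric key [11,8]: position i shifts by key[i mod 2].
Undoing it on dcdpt: d−11=s, c−8=u, d−11=s, p−8=h, t−11=i.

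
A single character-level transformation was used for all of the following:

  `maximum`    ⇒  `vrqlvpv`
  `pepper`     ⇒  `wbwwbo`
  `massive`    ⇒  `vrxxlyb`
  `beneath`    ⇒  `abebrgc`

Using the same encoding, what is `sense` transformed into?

xbexb

This is an affine cipher: with a=0,…,z=25, each position x becomes (9x+17) mod 26.
On sense: s(18)→9·18+17≡23=x; e(4)→9·4+17≡1=b; n(13)→9·13+17≡4=e; s(18)→9·18+17≡23=x; e(4)→9·4+17≡1=b (all mod 26).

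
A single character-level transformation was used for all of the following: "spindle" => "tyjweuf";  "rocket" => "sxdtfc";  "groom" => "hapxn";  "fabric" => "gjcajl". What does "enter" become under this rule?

Shifts by position in spindle: pos 0: s→t (+1), pos 1: p→y (+9), pos 2: i→j (+1), pos 3: n→w (+9) — repeating every 2. It's a Vigenère-style cipher with numeric key [1,9]: position i shifts by key[i mod 2].
Applying it to enter: e+1=f, n+9=w, t+1=u, e+9=n, r+1=s.

fwuns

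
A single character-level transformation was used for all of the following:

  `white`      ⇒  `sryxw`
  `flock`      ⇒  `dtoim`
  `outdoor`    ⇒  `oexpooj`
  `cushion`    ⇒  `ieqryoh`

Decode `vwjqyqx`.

w(22)→s(18) and h(7)→r(17) fit y≡7x+20 (mod 26); the inverse of 7 mod 26 is 15. Each letter's alphabet position (a=0..z=25) is mapped through 7·x+20 mod 26 — an affine cipher.
Reversing it on vwjqyqx: v(21)→15·(21−20)≡15=p; w(22)→15·(22−20)≡4=e; j(9)→15·(9−20)≡17=r; q(16)→15·(16−20)≡18=s; y(24)→15·(24−20)≡8=i; q(16)→15·(16−20)≡18=s; x(23)→15·(23−20)≡19=t (all mod 26).

persist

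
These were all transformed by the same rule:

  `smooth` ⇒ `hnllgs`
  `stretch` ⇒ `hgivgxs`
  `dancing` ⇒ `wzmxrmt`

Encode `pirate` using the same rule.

krizgv

Each pair mirrors across the alphabet (s↔h, m↔n, o↔l): positions sum to 25. This is the alphabet-reversal cipher (Atbash): a becomes z, b becomes y, etc.
On pirate: p↔k, i↔r, r↔i, a↔z, t↔g, e↔v.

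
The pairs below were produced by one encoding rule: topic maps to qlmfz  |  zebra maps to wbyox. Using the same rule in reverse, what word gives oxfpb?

raise

Compare letters: t→q is +23, o→l is +23, p→m is +23 — a constant shift. This is a Caesar cipher with shift 23.
Undoing it on oxfpb: o−23=r, x−23=a, f−23=i, p−23=s, b−23=e.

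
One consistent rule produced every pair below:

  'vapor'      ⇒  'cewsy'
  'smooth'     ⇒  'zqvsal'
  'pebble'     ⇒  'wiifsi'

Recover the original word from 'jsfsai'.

The shifts repeat in a cycle of length 2: positions 0,1,… shift by +7, +4, then the pattern repeats.
Undoing it on jsfsai: j−7=c, s−4=o, f−7=y, s−4=o, a−7=t, i−4=e.

coyote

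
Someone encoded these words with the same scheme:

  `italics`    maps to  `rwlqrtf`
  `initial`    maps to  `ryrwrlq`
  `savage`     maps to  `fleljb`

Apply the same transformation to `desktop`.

i(8)→r(17) and t(19)→w(22) fit y≡17x+11 (mod 26); the inverse of 17 mod 26 is 23. Treating letters as 0–25, the rule is x ↦ 17x + 11 (mod 26).
Applying it to desktop: d(3)→17·3+11≡10=k; e(4)→17·4+11≡1=b; s(18)→17·18+11≡5=f; k(10)→17·10+11≡25=z; t(19)→17·19+11≡22=w; o(14)→17·14+11≡15=p; p(15)→17·15+11≡6=g (all mod 26).

kbfzwpg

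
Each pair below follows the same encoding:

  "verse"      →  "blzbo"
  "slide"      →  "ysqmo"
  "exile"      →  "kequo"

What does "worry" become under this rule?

cvzai

In verse: v→b is +6, e→l is +7, r→z is +8, s→b is +9 — the shift increases by 1 each position. The shift increases by 1 at each position, starting from +6: 6, 7, 8, ….
For worry: w+6=c, o+7=v, r+8=z, r+9=a, y+10=i.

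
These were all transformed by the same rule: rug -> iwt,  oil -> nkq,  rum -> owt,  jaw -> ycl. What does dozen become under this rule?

The output letters match the input read backwards, each shifted +2: rug reversed is gur. The word is reversed, then every letter is shifted forward by 2.
Applying it to dozen: reverse → nezod; then shift: n+2=p, e+2=g, z+2=b, o+2=q, d+2=f.

pgbqf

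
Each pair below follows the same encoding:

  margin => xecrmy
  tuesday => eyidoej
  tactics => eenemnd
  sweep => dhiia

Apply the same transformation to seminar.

Two shifts are in play — +4 for a/e/i/o/u, +11 for every other letter.
For seminar: s(cons)+11=d, e(vowel)+4=i, m(cons)+11=x, i(vowel)+4=m, n(cons)+11=y, a(vowel)+4=e, r(cons)+11=c.

dixmyec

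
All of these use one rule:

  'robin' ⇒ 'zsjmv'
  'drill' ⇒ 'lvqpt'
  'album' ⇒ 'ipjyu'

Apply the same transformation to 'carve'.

Shifts by position in robin: pos 0: r→z (+8), pos 1: o→s (+4), pos 2: b→j (+8), pos 3: i→m (+4) — repeating every 2. A repeating key of period 2 is used — shifts +8, +4 over and over.
On carve: c+8=k, a+4=e, r+8=z, v+4=z, e+8=m.

kezzm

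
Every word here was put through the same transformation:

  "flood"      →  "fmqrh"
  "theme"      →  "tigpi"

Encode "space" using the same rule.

In flood: f→f is +0, l→m is +1, o→q is +2, o→r is +3 — the shift increases by 1 each position. Letter i (0-indexed) is shifted by i+0, so successive shifts are 0, 1, 2, ….
For space: s+0=s, p+1=q, a+2=c, c+3=f, e+4=i.

sqcfi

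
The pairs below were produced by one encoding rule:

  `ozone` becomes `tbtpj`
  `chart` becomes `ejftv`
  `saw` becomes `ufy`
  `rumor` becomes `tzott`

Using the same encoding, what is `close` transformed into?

Two shifts are in play — +5 for a/e/i/o/u, +2 for every other letter.
Applying it to close: c(cons)+2=e, l(cons)+2=n, o(vowel)+5=t, s(cons)+2=u, e(vowel)+5=j.

entuj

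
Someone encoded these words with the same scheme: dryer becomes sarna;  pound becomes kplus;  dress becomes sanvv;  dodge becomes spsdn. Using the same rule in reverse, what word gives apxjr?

d(3)→s(18) and r(17)→a(0) fit y≡21x+7 (mod 26); the inverse of 21 mod 26 is 5. Each letter's alphabet position (a=0..z=25) is mapped through 21·x+7 mod 26 — an affine cipher.
Reversing it on apxjr: a(0)→5·(0−7)≡17=r; p(15)→5·(15−7)≡14=o; x(23)→5·(23−7)≡2=c; j(9)→5·(9−7)≡10=k; r(17)→5·(17−7)≡24=y (all mod 26).

rocky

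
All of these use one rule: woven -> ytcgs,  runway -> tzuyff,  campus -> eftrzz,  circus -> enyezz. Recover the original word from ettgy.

comet

Shifts by position in woven: pos 0: w→y (+2), pos 1: o→t (+5), pos 2: v→c (+7), pos 3: e→g (+2), pos 4: n→s (+5) — repeating every 3. A repeating key of period 3 is used — shifts +2, +5, +7 over and over.
Reversing it on ettgy: e−2=c, t−5=o, t−7=m, g−2=e, y−5=t.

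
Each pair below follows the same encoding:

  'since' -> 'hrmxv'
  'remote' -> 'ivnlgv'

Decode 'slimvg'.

Each pair mirrors across the alphabet (s↔h, i↔r, n↔m): positions sum to 25. Each letter is replaced by its mirror in the alphabet: a↔z, b↔y, c↔x, and so on (the Atbash cipher).
Undoing it on slimvg: s↔h, l↔o, i↔r, m↔n, v↔e, g↔t.

hornet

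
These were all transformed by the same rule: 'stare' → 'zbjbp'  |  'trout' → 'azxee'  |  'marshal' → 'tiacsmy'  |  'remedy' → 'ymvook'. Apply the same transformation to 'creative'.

jznkeuis

The shift increases by 1 at each position, starting from +7: 7, 8, 9, ….
On creative: c+7=j, r+8=z, e+9=n, a+10=k, t+11=e, i+12=u, v+13=i, e+14=s.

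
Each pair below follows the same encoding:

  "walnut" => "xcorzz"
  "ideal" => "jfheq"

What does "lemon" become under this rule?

Each letter shifts forward by (position + 1), i.e. 1, 2, 3, … — the shift grows by one for each successive letter.
Applying it to lemon: l+1=m, e+2=g, m+3=p, o+4=s, n+5=s.

mgpss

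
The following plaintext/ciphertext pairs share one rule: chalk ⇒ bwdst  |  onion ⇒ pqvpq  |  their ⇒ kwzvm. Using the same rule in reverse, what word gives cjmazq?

c(2)→b(1) and h(7)→w(22) fit y≡25x+3 (mod 26); the inverse of 25 mod 26 is 25. This is an affine cipher: with a=0,…,z=25, each position x becomes (25x+3) mod 26.
Decoding cjmazq: c(2)→25·(2−3)≡1=b; j(9)→25·(9−3)≡20=u; m(12)→25·(12−3)≡17=r; a(0)→25·(0−3)≡3=d; z(25)→25·(25−3)≡4=e; q(16)→25·(16−3)≡13=n (all mod 26).

burden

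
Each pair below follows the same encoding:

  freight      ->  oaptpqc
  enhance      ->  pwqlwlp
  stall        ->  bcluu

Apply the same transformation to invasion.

The shift depends on letter class: consonant f→o is +9, but vowel e→p is +11. Two shifts are in play — +11 for a/e/i/o/u, +9 for every other letter.
For invasion: i(vowel)+11=t, n(cons)+9=w, v(cons)+9=e, a(vowel)+11=l, s(cons)+9=b, i(vowel)+11=t, o(vowel)+11=z, n(cons)+9=w.

twelbtzw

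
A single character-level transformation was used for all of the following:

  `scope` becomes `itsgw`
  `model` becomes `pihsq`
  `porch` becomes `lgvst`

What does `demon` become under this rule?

Read the word backwards and shift each letter +4.
Applying it to demon: reverse → nomed; then shift: n+4=r, o+4=s, m+4=q, e+4=i, d+4=h.

rsqih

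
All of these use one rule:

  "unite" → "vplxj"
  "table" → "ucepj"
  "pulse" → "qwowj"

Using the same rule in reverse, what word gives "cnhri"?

blend

The shift increases by 1 at each position, starting from +1: 1, 2, 3, ….
Decoding cnhri: c−1=b, n−2=l, h−3=e, r−4=n, i−5=d.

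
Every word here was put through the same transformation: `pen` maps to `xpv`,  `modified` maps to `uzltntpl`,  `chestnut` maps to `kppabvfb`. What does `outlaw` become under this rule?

Vowels shift forward by 11 and consonants shift forward by 8.
For outlaw: o(vowel)+11=z, u(vowel)+11=f, t(cons)+8=b, l(cons)+8=t, a(vowel)+11=l, w(cons)+8=e.

zfbtle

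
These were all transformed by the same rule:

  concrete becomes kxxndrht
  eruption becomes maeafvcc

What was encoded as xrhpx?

Each letter shifts forward by (position + 8), i.e. 8, 9, 10, … — the shift grows by one for each successive letter.
Undoing it on xrhpx: x−8=p, r−9=i, h−10=x, p−11=e, x−12=l.

pixel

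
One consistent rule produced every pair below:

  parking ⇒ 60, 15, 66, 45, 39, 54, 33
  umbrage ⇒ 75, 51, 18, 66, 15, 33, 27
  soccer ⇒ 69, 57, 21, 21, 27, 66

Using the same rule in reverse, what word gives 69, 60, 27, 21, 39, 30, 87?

specify

p(#16)→60 and a(#1)→15: differences scale by 3, so n = 3·pos + 12. Each letter becomes 3×(its alphabet position, a=1..z=26) + 12.
Decoding 69, 60, 27, 21, 39, 30, 87: 69→(69−12)÷3=19=s, 60→(60−12)÷3=16=p, 27→(27−12)÷3=5=e, 21→(21−12)÷3=3=c, 39→(39−12)÷3=9=i, 30→(30−12)÷3=6=f, 87→(87−12)÷3=25=y.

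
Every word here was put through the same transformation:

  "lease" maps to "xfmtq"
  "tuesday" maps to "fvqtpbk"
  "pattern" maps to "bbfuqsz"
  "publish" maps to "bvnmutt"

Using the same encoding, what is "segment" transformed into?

A repeating key of period 2 is used — shifts +12, +1 over and over.
Applying it to segment: s+12=e, e+1=f, g+12=s, m+1=n, e+12=q, n+1=o, t+12=f.

efsnqof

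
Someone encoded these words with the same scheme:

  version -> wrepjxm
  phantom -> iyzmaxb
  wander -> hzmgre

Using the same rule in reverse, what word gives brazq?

metal

v(21)→w(22) and e(4)→r(17) fit y≡11x+25 (mod 26); the inverse of 11 mod 26 is 19. Each letter's alphabet position (a=0..z=25) is mapped through 11·x+25 mod 26 — an affine cipher.
Undoing it on brazq: b(1)→19·(1−25)≡12=m; r(17)→19·(17−25)≡4=e; a(0)→19·(0−25)≡19=t; z(25)→19·(25−25)≡0=a; q(16)→19·(16−25)≡11=l (all mod 26).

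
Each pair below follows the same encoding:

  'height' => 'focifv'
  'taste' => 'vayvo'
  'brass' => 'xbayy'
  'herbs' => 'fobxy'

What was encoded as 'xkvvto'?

Each letter's alphabet position (a=0..z=25) is mapped through 23·x+0 mod 26 — an affine cipher.
Decoding xkvvto: x(23)→17·(23−0)≡1=b; k(10)→17·(10−0)≡14=o; v(21)→17·(21−0)≡19=t; v(21)→17·(21−0)≡19=t; t(19)→17·(19−0)≡11=l; o(14)→17·(14−0)≡4=e (all mod 26).

bottle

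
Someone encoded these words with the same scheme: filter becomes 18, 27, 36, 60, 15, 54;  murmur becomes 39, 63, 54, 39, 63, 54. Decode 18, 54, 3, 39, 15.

With a=1..z=26, the number is 3·pos.
Undoing it on 18, 54, 3, 39, 15: 18→(18−0)÷3=6=f, 54→(54−0)÷3=18=r, 3→(3−0)÷3=1=a, 39→(39−0)÷3=13=m, 15→(15−0)÷3=5=e.

frame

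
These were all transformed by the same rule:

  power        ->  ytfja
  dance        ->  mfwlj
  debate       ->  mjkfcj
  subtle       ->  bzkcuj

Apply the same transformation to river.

Vowels shift forward by 5 and consonants shift forward by 9.
For river: r(cons)+9=a, i(vowel)+5=n, v(cons)+9=e, e(vowel)+5=j, r(cons)+9=a.

aneja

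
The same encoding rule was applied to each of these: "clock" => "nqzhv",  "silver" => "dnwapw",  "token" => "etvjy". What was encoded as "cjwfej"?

Shifts by position in clock: pos 0: c→n (+11), pos 1: l→q (+5), pos 2: o→z (+11), pos 3: c→h (+5) — repeating every 2. A repeating key of period 2 is used — shifts +11, +5 over and over.
Reversing it on cjwfej: c−11=r, j−5=e, w−11=l, f−5=a, e−11=t, j−5=e.

relate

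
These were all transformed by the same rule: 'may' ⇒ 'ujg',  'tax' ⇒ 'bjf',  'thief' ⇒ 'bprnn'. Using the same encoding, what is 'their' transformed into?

bpnrz

Vowels shift forward by 9 and consonants shift forward by 8.
For their: t(cons)+8=b, h(cons)+8=p, e(vowel)+9=n, i(vowel)+9=r, r(cons)+8=z.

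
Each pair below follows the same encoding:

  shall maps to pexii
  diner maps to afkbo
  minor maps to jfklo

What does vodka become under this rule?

slahx

Compare letters: s→p is +23, h→e is +23, a→x is +23 — a constant shift. It's a constant shift of +23 (ROT23).
On vodka: v+23=s, o+23=l, d+23=a, k+23=h, a+23=x.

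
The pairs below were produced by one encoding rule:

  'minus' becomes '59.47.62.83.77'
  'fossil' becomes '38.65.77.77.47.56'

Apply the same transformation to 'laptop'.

m(#13)→59 and i(#9)→47: differences scale by 3, so n = 3·pos + 20. The formula is n = 3×(alphabet index, a=1) + 20.
Applying it to laptop: l=12→56, a=1→23, p=16→68, t=20→80, o=15→65, p=16→68.

56.23.68.80.65.68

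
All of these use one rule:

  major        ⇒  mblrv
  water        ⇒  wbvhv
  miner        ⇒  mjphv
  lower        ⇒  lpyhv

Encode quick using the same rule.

Each letter shifts forward by its position index (0, 1, 2, …) — the shift grows by one for each successive letter.
Applying it to quick: q+0=q, u+1=v, i+2=k, c+3=f, k+4=o.

qvkfo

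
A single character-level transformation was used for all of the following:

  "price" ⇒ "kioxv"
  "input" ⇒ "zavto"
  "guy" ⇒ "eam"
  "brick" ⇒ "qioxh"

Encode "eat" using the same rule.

zgk

The word is reversed, then every letter is shifted forward by 6.
On eat: reverse → tae; then shift: t+6=z, a+6=g, e+6=k.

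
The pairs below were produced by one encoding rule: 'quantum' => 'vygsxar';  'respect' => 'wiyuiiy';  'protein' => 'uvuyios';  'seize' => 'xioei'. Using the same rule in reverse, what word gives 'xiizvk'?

secure

It's a Vigenère-style cipher with numeric key [5,4,6]: position i shifts by key[i mod 3].
Reversing it on xiizvk: x−5=s, i−4=e, i−6=c, z−5=u, v−4=r, k−6=e.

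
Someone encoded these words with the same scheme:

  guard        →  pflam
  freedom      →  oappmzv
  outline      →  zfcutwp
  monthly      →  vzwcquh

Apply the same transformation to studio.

The shift depends on letter class: consonant g→p is +9, but vowel u→f is +11. Vowels shift forward by 11 and consonants shift forward by 9.
On studio: s(cons)+9=b, t(cons)+9=c, u(vowel)+11=f, d(cons)+9=m, i(vowel)+11=t, o(vowel)+11=z.

bcfmtz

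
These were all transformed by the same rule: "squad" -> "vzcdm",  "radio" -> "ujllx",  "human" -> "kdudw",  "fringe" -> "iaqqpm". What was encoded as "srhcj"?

pizza

Shifts by position in squad: pos 0: s→v (+3), pos 1: q→z (+9), pos 2: u→c (+8), pos 3: a→d (+3), pos 4: d→m (+9) — repeating every 3. The shifts repeat in a cycle of length 3: positions 0,1,… shift by +3, +9, +8, then the pattern repeats.
Decoding srhcj: s−3=p, r−9=i, h−8=z, c−3=z, j−9=a.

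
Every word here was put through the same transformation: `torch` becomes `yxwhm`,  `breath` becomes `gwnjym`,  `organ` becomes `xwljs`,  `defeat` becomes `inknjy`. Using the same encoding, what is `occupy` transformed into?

xhhdud

The shift depends on letter class: consonant t→y is +5, but vowel o→x is +9. Two shifts are in play — +9 for a/e/i/o/u, +5 for every other letter.
For occupy: o(vowel)+9=x, c(cons)+5=h, c(cons)+5=h, u(vowel)+9=d, p(cons)+5=u, y(cons)+5=d.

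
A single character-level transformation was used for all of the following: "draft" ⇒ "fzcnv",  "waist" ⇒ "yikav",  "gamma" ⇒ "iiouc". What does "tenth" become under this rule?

vmpbj

It's a Vigenère-style cipher with numeric key [2,8]: position i shifts by key[i mod 2].
Applying it to tenth: t+2=v, e+8=m, n+2=p, t+8=b, h+2=j.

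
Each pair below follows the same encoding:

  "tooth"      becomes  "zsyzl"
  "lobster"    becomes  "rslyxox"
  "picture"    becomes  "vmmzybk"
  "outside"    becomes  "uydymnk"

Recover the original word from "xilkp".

rebel

The shifts repeat in a cycle of length 3: positions 0,1,… shift by +6, +4, +10, then the pattern repeats.
Undoing it on xilkp: x−6=r, i−4=e, l−10=b, k−6=e, p−4=l.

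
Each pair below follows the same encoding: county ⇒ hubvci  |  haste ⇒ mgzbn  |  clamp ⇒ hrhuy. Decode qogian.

In county: c→h is +5, o→u is +6, u→b is +7, n→v is +8 — the shift increases by 1 each position. The shift increases by 1 at each position, starting from +5: 5, 6, 7, ….
Decoding qogian: q−5=l, o−6=i, g−7=z, i−8=a, a−9=r, n−10=d.

lizard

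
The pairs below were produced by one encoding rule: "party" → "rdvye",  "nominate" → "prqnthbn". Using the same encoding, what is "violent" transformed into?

xlsqkub

In party: p→r is +2, a→d is +3, r→v is +4, t→y is +5 — the shift increases by 1 each position. Letter i (0-indexed) is shifted by i+2, so successive shifts are 2, 3, 4, ….
Applying it to violent: v+2=x, i+3=l, o+4=s, l+5=q, e+6=k, n+7=u, t+8=b.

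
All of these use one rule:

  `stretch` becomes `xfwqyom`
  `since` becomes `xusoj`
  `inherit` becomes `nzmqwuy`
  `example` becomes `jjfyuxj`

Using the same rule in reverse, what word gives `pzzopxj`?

A repeating key of period 2 is used — shifts +5, +12 over and over.
Decoding pzzopxj: p−5=k, z−12=n, z−5=u, o−12=c, p−5=k, x−12=l, j−5=e.

knuckle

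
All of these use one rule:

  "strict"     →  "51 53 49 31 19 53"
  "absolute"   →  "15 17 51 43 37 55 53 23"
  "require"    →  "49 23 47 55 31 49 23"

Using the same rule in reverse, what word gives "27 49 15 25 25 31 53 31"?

s(#19)→51 and t(#20)→53: differences scale by 2, so n = 2·pos + 13. With a=1..z=26, the number is 2·pos + 13.
Reversing it on 27 49 15 25 25 31 53 31: 27→(27−13)÷2=7=g, 49→(49−13)÷2=18=r, 15→(15−13)÷2=1=a, 25→(25−13)÷2=6=f, 25→(25−13)÷2=6=f, 31→(31−13)÷2=9=i, 53→(53−13)÷2=20=t, 31→(31−13)÷2=9=i.

graffiti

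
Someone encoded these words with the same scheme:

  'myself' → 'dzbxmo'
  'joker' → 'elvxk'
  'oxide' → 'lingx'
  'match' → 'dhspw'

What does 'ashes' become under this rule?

hbwxb

Treating letters as 0–25, the rule is x ↦ 17x + 7 (mod 26).
Applying it to ashes: a(0)→17·0+7≡7=h; s(18)→17·18+7≡1=b; h(7)→17·7+7≡22=w; e(4)→17·4+7≡23=x; s(18)→17·18+7≡1=b (all mod 26).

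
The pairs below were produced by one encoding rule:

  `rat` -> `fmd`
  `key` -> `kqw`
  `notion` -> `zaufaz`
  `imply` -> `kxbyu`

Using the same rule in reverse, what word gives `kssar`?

The output letters match the input read backwards, each shifted +12: rat reversed is tar. Read the word backwards and shift each letter +12.
Decoding kssar: shift back: k−12=y, s−12=g, s−12=g, a−12=o, r−12=f → yggof; then reverse → foggy.

foggy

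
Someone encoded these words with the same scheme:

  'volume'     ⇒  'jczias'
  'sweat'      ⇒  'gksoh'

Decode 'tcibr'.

It's a constant shift of +14 (ROT14).
Decoding tcibr: t−14=f, c−14=o, i−14=u, b−14=n, r−14=d.

found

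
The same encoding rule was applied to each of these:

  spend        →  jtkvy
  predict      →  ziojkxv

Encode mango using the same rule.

umtgs

Two steps: reverse the string, then apply a Caesar shift of +6.
For mango: reverse → ognam; then shift: o+6=u, g+6=m, n+6=t, a+6=g, m+6=s.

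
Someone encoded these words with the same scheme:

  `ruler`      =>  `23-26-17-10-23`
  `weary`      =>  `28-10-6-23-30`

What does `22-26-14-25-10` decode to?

quite

r is letter #18 and maps to 23: an offset of 5. Each letter is replaced by its alphabet position (a=1..z=26) + 5.
Decoding 22-26-14-25-10: 22→(22−5)÷1=17=q, 26→(26−5)÷1=21=u, 14→(14−5)÷1=9=i, 25→(25−5)÷1=20=t, 10→(10−5)÷1=5=e.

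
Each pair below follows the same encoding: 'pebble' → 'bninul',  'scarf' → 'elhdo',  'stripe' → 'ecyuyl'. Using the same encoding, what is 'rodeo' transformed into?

dxkqx

Shifts by position in pebble: pos 0: p→b (+12), pos 1: e→n (+9), pos 2: b→i (+7), pos 3: b→n (+12), pos 4: l→u (+9), pos 5: e→l (+7) — repeating every 3. A repeating key of period 3 is used — shifts +12, +9, +7 over and over.
On rodeo: r+12=d, o+9=x, d+7=k, e+12=q, o+9=x.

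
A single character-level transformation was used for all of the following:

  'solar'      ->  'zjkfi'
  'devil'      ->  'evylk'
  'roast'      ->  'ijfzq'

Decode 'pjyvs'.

s(18)→z(25) and o(14)→j(9) fit y≡17x+5 (mod 26); the inverse of 17 mod 26 is 23. This is an affine cipher: with a=0,…,z=25, each position x becomes (17x+5) mod 26.
Decoding pjyvs: p(15)→23·(15−5)≡22=w; j(9)→23·(9−5)≡14=o; y(24)→23·(24−5)≡21=v; v(21)→23·(21−5)≡4=e; s(18)→23·(18−5)≡13=n (all mod 26).

woven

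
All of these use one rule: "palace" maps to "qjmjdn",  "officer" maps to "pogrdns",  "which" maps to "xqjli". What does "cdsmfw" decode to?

Shifts by position in palace: pos 0: p→q (+1), pos 1: a→j (+9), pos 2: l→m (+1), pos 3: a→j (+9) — repeating every 2. The shifts repeat in a cycle of length 2: positions 0,1,… shift by +1, +9, then the pattern repeats.
Undoing it on cdsmfw: c−1=b, d−9=u, s−1=r, m−9=d, f−1=e, w−9=n.

burden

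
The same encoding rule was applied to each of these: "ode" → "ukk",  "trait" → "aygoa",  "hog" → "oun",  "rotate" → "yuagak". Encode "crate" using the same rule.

Two shifts are in play — +6 for a/e/i/o/u, +7 for every other letter.
For crate: c(cons)+7=j, r(cons)+7=y, a(vowel)+6=g, t(cons)+7=a, e(vowel)+6=k.

jygak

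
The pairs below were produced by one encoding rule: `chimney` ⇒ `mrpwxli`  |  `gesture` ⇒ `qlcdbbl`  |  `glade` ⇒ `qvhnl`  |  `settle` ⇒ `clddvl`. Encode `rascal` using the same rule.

Two shifts are in play — +7 for a/e/i/o/u, +10 for every other letter.
Applying it to rascal: r(cons)+10=b, a(vowel)+7=h, s(cons)+10=c, c(cons)+10=m, a(vowel)+7=h, l(cons)+10=v.

bhcmhv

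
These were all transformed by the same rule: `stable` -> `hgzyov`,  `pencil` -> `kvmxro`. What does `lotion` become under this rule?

Each pair mirrors across the alphabet (s↔h, t↔g, a↔z): positions sum to 25. Letters are reflected about the middle of the alphabet (position → 25−position): Atbash.
For lotion: l↔o, o↔l, t↔g, i↔r, o↔l, n↔m.

olgrlm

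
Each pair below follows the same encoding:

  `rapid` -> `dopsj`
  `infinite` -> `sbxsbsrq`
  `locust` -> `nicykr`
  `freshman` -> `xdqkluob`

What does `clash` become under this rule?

r(17)→d(3) and a(0)→o(14) fit y≡7x+14 (mod 26); the inverse of 7 mod 26 is 15. Each letter's alphabet position (a=0..z=25) is mapped through 7·x+14 mod 26 — an affine cipher.
Applying it to clash: c(2)→7·2+14≡2=c; l(11)→7·11+14≡13=n; a(0)→7·0+14≡14=o; s(18)→7·18+14≡10=k; h(7)→7·7+14≡11=l (all mod 26).

cnokl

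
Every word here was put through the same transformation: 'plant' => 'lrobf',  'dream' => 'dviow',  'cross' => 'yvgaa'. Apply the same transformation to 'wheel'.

uxiir

p(15)→l(11) and l(11)→r(17) fit y≡5x+14 (mod 26); the inverse of 5 mod 26 is 21. Each letter's alphabet position (a=0..z=25) is mapped through 5·x+14 mod 26 — an affine cipher.
For wheel: w(22)→5·22+14≡20=u; h(7)→5·7+14≡23=x; e(4)→5·4+14≡8=i; e(4)→5·4+14≡8=i; l(11)→5·11+14≡17=r (all mod 26).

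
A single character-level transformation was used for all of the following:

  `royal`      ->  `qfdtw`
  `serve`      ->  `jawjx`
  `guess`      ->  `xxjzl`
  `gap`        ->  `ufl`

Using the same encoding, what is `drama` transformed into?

frfwi

The output letters match the input read backwards, each shifted +5: royal reversed is layor. Two steps: reverse the string, then apply a Caesar shift of +5.
For drama: reverse → amard; then shift: a+5=f, m+5=r, a+5=f, r+5=w, d+5=i.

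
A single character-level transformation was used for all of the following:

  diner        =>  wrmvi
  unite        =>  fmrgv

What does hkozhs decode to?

Each pair mirrors across the alphabet (d↔w, i↔r, n↔m): positions sum to 25. This is the alphabet-reversal cipher (Atbash): a becomes z, b becomes y, etc.
Decoding hkozhs: h↔s, k↔p, o↔l, z↔a, h↔s, s↔h.

splash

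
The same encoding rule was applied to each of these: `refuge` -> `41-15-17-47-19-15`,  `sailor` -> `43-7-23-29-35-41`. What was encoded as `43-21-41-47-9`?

shrub

Each letter becomes 2×(its alphabet position, a=1..z=26) + 5.
Undoing it on 43-21-41-47-9: 43→(43−5)÷2=19=s, 21→(21−5)÷2=8=h, 41→(41−5)÷2=18=r, 47→(47−5)÷2=21=u, 9→(9−5)÷2=2=b.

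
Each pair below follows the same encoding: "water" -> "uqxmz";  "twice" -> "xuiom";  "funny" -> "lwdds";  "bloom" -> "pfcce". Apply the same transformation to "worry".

w(22)→u(20) and a(0)→q(16) fit y≡25x+16 (mod 26); the inverse of 25 mod 26 is 25. Treating letters as 0–25, the rule is x ↦ 25x + 16 (mod 26).
Applying it to worry: w(22)→25·22+16≡20=u; o(14)→25·14+16≡2=c; r(17)→25·17+16≡25=z; r(17)→25·17+16≡25=z; y(24)→25·24+16≡18=s (all mod 26).

uczzs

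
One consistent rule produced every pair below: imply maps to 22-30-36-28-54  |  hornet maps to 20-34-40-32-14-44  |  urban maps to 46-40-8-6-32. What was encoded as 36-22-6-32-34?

i(#9)→22 and m(#13)→30: differences scale by 2, so n = 2·pos + 4. Each letter becomes 2×(its alphabet position, a=1..z=26) + 4.
Decoding 36-22-6-32-34: 36→(36−4)÷2=16=p, 22→(22−4)÷2=9=i, 6→(6−4)÷2=1=a, 32→(32−4)÷2=14=n, 34→(34−4)÷2=15=o.

piano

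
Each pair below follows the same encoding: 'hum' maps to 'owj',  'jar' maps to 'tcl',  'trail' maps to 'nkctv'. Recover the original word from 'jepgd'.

bench

The output letters match the input read backwards, each shifted +2: hum reversed is muh. Read the word backwards and shift each letter +2.
Decoding jepgd: shift back: j−2=h, e−2=c, p−2=n, g−2=e, d−2=b → hcneb; then reverse → bench.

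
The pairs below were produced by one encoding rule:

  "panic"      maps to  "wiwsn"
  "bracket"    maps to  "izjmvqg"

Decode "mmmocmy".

In panic: p→w is +7, a→i is +8, n→w is +9, i→s is +10 — the shift increases by 1 each position. The shift increases by 1 at each position, starting from +7: 7, 8, 9, ….
Reversing it on mmmocmy: m−7=f, m−8=e, m−9=d, o−10=e, c−11=r, m−12=a, y−13=l.

federal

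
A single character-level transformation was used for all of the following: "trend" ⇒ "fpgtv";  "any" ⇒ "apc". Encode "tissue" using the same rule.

gwuukv

The output letters match the input read backwards, each shifted +2: trend reversed is dnert. Two steps: reverse the string, then apply a Caesar shift of +2.
On tissue: reverse → eussit; then shift: e+2=g, u+2=w, s+2=u, s+2=u, i+2=k, t+2=v.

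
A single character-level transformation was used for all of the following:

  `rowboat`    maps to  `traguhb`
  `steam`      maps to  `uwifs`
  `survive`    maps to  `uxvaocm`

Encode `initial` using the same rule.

kqmyoht

Each letter shifts forward by (position + 2), i.e. 2, 3, 4, … — the shift grows by one for each successive letter.
For initial: i+2=k, n+3=q, i+4=m, t+5=y, i+6=o, a+7=h, l+8=t.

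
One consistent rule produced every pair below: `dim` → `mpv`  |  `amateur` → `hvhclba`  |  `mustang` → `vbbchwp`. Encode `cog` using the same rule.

lvp

The shift depends on letter class: consonant d→m is +9, but vowel i→p is +7. Vowels shift forward by 7 and consonants shift forward by 9.
For cog: c(cons)+9=l, o(vowel)+7=v, g(cons)+9=p.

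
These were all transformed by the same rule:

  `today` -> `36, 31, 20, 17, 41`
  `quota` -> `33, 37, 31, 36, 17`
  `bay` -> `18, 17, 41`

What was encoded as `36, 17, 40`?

t is letter #20 and maps to 36: an offset of 16. Each letter is replaced by its alphabet position (a=1..z=26) + 16.
Undoing it on 36, 17, 40: 36→(36−16)÷1=20=t, 17→(17−16)÷1=1=a, 40→(40−16)÷1=24=x.

tax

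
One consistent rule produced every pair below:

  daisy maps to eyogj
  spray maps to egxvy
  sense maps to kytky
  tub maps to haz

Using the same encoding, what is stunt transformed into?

The output letters match the input read backwards, each shifted +6: daisy reversed is ysiad. The word is reversed, then every letter is shifted forward by 6.
For stunt: reverse → tnuts; then shift: t+6=z, n+6=t, u+6=a, t+6=z, s+6=y.

ztazy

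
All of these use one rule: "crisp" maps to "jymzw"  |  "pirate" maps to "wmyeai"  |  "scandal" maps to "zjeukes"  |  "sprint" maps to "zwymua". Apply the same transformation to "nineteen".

The shift depends on letter class: consonant c→j is +7, but vowel i→m is +4. Vowels shift forward by 4 and consonants shift forward by 7.
On nineteen: n(cons)+7=u, i(vowel)+4=m, n(cons)+7=u, e(vowel)+4=i, t(cons)+7=a, e(vowel)+4=i, e(vowel)+4=i, n(cons)+7=u.

umuiaiiu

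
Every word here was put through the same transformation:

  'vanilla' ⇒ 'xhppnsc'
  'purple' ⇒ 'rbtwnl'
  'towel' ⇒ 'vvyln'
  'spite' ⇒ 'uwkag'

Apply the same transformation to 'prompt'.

ryqtra

It's a Vigenère-style cipher with numeric key [2,7]: position i shifts by key[i mod 2].
Applying it to prompt: p+2=r, r+7=y, o+2=q, m+7=t, p+2=r, t+7=a.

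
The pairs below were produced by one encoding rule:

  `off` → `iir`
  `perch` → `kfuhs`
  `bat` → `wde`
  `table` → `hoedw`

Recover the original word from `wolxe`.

The word is reversed, then every letter is shifted forward by 3.
Decoding wolxe: shift back: w−3=t, o−3=l, l−3=i, x−3=u, e−3=b → tliub; then reverse → built.

built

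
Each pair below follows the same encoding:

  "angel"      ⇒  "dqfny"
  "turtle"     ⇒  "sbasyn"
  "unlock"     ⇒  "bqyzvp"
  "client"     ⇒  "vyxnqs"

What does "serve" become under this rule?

jnakn

a(0)→d(3) and n(13)→q(16) fit y≡9x+3 (mod 26); the inverse of 9 mod 26 is 3. Treating letters as 0–25, the rule is x ↦ 9x + 3 (mod 26).
Applying it to serve: s(18)→9·18+3≡9=j; e(4)→9·4+3≡13=n; r(17)→9·17+3≡0=a; v(21)→9·21+3≡10=k; e(4)→9·4+3≡13=n (all mod 26).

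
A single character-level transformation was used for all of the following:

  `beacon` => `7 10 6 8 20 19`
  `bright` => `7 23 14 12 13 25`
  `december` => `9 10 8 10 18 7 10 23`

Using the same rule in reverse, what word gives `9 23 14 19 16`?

drink

b is letter #2 and maps to 7: an offset of 5. Letters become their 1-based position plus 5 (so a→6, b→7, …).
Undoing it on 9 23 14 19 16: 9→(9−5)÷1=4=d, 23→(23−5)÷1=18=r, 14→(14−5)÷1=9=i, 19→(19−5)÷1=14=n, 16→(16−5)÷1=11=k.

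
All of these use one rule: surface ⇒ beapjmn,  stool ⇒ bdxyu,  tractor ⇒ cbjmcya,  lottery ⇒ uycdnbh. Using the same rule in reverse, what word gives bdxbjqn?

storage

The shifts repeat in a cycle of length 2: positions 0,1,… shift by +9, +10, then the pattern repeats.
Reversing it on bdxbjqn: b−9=s, d−10=t, x−9=o, b−10=r, j−9=a, q−10=g, n−9=e.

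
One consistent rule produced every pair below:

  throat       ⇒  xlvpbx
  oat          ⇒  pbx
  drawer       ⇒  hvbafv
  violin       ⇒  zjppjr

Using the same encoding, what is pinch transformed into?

tjrgl

The shift depends on letter class: consonant t→x is +4, but vowel o→p is +1. The rule splits by letter class: vowels +1, consonants +4.
On pinch: p(cons)+4=t, i(vowel)+1=j, n(cons)+4=r, c(cons)+4=g, h(cons)+4=l.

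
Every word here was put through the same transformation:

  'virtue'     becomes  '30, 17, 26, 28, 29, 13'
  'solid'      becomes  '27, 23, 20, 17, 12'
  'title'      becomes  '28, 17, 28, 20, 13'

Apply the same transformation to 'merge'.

21, 13, 26, 15, 13

v is letter #22 and maps to 30: an offset of 8. The number is (letter's place in the alphabet, a=1) + 8.
For merge: m=13→21, e=5→13, r=18→26, g=7→15, e=5→13.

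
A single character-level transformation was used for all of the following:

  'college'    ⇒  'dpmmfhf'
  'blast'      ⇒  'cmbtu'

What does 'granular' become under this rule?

hsbovmbs

Compare letters: c→d is +1, o→p is +1, l→m is +1 — a constant shift. It's a constant shift of +1 (ROT1).
Applying it to granular: g+1=h, r+1=s, a+1=b, n+1=o, u+1=v, l+1=m, a+1=b, r+1=s.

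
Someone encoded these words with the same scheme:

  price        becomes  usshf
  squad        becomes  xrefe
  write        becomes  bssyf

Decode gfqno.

The shifts repeat in a cycle of length 3: positions 0,1,… shift by +5, +1, +10, then the pattern repeats.
Decoding gfqno: g−5=b, f−1=e, q−10=g, n−5=i, o−1=n.

begin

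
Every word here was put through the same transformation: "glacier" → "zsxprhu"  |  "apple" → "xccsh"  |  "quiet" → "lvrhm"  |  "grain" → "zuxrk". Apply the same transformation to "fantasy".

qxkmxdf

g(6)→z(25) and l(11)→s(18) fit y≡9x+23 (mod 26); the inverse of 9 mod 26 is 3. This is an affine cipher: with a=0,…,z=25, each position x becomes (9x+23) mod 26.
For fantasy: f(5)→9·5+23≡16=q; a(0)→9·0+23≡23=x; n(13)→9·13+23≡10=k; t(19)→9·19+23≡12=m; a(0)→9·0+23≡23=x; s(18)→9·18+23≡3=d; y(24)→9·24+23≡5=f (all mod 26).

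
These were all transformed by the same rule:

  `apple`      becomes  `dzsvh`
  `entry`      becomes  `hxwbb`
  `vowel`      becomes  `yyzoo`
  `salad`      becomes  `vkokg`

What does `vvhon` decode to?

Shifts by position in apple: pos 0: a→d (+3), pos 1: p→z (+10), pos 2: p→s (+3), pos 3: l→v (+10) — repeating every 2. The shifts repeat in a cycle of length 2: positions 0,1,… shift by +3, +10, then the pattern repeats.
Reversing it on vvhon: v−3=s, v−10=l, h−3=e, o−10=e, n−3=k.

sleek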